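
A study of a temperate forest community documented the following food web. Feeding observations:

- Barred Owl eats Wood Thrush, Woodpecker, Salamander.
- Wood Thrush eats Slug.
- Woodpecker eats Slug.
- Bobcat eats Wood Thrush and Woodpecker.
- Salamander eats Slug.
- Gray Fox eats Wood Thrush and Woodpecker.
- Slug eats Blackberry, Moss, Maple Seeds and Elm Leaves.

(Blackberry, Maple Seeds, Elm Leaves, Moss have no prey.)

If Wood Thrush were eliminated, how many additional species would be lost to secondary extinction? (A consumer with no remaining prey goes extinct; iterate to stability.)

Remove Wood Thrush.
Every predator of it retains at least one other prey: Gray Fox still has Woodpecker; Barred Owl still has Salamander, Woodpecker; Bobcat still has Woodpecker.
No consumer loses all prey, so no secondary extinctions occur.

0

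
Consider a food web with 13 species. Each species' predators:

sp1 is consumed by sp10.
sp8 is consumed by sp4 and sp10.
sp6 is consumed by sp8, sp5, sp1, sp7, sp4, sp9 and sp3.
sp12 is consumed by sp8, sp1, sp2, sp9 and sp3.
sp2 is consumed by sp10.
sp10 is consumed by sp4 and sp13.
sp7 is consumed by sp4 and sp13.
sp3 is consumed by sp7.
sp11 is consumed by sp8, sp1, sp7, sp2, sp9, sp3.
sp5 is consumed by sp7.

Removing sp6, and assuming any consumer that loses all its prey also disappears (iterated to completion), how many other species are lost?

1

Remove sp6.
Round 1: sp5 (all prey gone) → extinct.
No further losses. Total secondary extinctions: 1.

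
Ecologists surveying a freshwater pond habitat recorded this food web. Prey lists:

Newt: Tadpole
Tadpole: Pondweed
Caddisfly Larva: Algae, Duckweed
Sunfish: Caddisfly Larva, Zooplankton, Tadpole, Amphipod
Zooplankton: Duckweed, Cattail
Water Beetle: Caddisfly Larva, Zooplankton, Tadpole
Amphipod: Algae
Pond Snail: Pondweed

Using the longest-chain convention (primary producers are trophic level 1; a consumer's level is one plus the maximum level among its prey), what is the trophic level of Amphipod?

Algae is a producer → level 1.
Amphipod eats Algae → level 2.

Trophic level 2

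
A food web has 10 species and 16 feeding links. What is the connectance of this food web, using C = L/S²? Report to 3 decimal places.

C = 0.160

The web has S = 10 species and L = 16 feeding links.
C = L / S² = 16 / 100 = 0.1600 ≈ 0.160.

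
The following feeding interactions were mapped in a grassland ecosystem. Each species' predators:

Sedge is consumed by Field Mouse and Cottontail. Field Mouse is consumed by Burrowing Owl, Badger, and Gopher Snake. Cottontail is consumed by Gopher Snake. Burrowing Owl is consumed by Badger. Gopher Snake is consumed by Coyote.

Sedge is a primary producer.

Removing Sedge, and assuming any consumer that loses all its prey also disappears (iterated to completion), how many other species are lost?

Remove Sedge.
Round 1: Cottontail (all prey gone), Field Mouse (all prey gone) → extinct.
Round 2: Burrowing Owl (all prey gone), Gopher Snake (all prey gone) → extinct.
Round 3: Badger (all prey gone), Coyote (all prey gone) → extinct.
No further losses. Total secondary extinctions: 6.

6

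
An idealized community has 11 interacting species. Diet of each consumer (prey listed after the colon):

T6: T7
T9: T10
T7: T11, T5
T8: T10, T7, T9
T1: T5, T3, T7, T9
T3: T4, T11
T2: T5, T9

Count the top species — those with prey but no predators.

Top species (has prey, but nothing eats it): T6, T8, T2, T1.
Count: 4.

4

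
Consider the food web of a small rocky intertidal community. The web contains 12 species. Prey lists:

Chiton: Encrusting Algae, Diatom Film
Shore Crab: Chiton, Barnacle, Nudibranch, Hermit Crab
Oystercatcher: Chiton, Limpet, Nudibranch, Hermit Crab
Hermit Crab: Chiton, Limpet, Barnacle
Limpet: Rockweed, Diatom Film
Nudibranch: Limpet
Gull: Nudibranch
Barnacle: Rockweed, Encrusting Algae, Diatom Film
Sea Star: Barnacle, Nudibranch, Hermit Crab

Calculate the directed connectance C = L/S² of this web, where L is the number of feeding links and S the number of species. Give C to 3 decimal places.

C = 0.160

The web has S = 12 species and L = 23 feeding links.
C = L / S² = 23 / 144 = 0.1597 ≈ 0.160.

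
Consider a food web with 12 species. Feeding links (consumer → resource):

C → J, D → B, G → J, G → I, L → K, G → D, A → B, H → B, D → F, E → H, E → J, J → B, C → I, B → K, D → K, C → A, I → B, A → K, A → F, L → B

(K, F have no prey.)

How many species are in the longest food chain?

One longest chain: K → B → I → C.
It has 4 species and 3 links.

4 species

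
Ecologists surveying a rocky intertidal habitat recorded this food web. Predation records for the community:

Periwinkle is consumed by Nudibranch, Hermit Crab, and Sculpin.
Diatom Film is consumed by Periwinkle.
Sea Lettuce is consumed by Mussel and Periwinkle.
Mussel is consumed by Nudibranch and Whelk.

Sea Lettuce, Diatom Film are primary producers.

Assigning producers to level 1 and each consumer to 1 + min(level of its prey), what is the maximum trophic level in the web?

Producers (level 1): Sea Lettuce, Diatom Film.
Following each consumer down to its lowest-level prey: Sea Lettuce → Periwinkle → Sculpin (levels 1 through 3).
All prey of Sculpin (Periwinkle 2) are at level 2 or above, so Sculpin is at level 1 + 2 = 3.
Every consumer has at least one prey at level 2 or below, so none exceeds level 3.

3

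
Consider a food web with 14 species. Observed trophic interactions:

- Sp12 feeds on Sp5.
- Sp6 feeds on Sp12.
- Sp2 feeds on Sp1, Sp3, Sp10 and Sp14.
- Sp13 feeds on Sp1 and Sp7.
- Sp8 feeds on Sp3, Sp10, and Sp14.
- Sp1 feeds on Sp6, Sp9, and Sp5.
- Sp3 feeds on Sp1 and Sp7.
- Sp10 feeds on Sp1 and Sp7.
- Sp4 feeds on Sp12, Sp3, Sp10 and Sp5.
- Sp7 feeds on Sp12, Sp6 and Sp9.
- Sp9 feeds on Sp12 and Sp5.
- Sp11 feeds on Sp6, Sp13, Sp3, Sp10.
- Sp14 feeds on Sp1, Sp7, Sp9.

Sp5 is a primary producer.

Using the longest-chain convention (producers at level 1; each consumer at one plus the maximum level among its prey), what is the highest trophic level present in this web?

Producers (level 1): Sp5.
Sp5 → Sp12 → Sp9 → Sp7 → Sp14 → Sp8 gives Sp8 level 6.
No species has a prey at level 6, so no species reaches level 7.

6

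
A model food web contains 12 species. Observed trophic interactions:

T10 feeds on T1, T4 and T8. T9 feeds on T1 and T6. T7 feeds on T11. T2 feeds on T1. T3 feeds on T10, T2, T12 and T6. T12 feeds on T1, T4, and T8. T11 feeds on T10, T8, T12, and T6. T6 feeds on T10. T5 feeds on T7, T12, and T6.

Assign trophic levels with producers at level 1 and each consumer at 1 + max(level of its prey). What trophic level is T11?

T8 is a producer → level 1.
T10 eats T8 (level 1); other prey at levels: T4 1, T1 1 → level 2.
T6 eats T10 → level 3.
T11 eats T6 (level 3); other prey at levels: T8 1, T12 2, T10 2 → level 4.

Trophic level 4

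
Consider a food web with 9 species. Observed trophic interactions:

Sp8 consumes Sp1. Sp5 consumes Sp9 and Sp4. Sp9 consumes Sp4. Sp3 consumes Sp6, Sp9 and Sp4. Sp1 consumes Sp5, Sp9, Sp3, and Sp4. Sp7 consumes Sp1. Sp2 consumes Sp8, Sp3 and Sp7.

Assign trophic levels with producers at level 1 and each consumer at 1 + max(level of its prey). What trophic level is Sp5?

Trophic level 3

Sp4 is a producer → level 1.
Sp9 eats Sp4 → level 2.
Sp5 eats Sp9 (level 2); other prey at levels: Sp4 1 → level 3.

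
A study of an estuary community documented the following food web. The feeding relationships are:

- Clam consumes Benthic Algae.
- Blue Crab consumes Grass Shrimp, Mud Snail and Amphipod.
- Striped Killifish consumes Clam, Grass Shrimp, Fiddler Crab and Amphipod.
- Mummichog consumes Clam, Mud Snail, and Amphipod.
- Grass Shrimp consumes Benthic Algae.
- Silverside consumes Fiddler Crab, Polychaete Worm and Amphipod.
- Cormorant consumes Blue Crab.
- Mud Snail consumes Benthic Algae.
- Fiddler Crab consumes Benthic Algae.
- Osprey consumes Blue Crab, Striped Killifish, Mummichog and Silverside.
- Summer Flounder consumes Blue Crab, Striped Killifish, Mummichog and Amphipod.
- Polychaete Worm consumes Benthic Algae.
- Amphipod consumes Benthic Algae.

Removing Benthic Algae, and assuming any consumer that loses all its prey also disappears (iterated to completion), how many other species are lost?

Remove Benthic Algae.
Round 1: Grass Shrimp (all prey gone), Fiddler Crab (all prey gone), Mud Snail (all prey gone), Amphipod (all prey gone), Clam (all prey gone), Polychaete Worm (all prey gone) → extinct.
Round 2: Mummichog (all prey gone), Blue Crab (all prey gone), Silverside (all prey gone), Striped Killifish (all prey gone) → extinct.
Round 3: Cormorant (all prey gone), Summer Flounder (all prey gone), Osprey (all prey gone) → extinct.
No further losses. Total secondary extinctions: 13.

13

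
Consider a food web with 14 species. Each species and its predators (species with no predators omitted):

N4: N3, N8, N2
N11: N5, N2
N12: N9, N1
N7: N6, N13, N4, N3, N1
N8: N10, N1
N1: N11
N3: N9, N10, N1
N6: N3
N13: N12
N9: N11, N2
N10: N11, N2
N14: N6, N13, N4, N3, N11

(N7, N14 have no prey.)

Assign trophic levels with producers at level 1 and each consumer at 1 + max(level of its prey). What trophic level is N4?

N7 is a producer → level 1.
N4 eats N7 (level 1); other prey at levels: N14 1 → level 2.

Trophic level 2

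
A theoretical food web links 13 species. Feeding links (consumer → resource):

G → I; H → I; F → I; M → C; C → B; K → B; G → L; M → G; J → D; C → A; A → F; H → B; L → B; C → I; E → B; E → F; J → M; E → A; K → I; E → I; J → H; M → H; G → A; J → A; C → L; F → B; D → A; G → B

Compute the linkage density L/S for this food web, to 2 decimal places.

There are L = 28 links among S = 13 species.
L/S = 28/13 = 2.1538 ≈ 2.15.

L/S = 2.15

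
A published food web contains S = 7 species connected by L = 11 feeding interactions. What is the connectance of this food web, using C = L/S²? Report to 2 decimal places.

The web has S = 7 species and L = 11 feeding links.
C = L / S² = 11 / 49 = 0.2245 ≈ 0.22.

C = 0.22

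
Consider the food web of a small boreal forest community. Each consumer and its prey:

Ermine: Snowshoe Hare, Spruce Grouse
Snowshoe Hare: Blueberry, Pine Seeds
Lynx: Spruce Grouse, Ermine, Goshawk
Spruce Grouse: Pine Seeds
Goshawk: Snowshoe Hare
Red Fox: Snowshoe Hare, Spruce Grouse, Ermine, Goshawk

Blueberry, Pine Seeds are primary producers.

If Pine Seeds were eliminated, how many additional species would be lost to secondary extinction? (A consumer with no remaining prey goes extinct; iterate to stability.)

1

Remove Pine Seeds.
Round 1: Spruce Grouse (all prey gone) → extinct.
No further losses. Total secondary extinctions: 1.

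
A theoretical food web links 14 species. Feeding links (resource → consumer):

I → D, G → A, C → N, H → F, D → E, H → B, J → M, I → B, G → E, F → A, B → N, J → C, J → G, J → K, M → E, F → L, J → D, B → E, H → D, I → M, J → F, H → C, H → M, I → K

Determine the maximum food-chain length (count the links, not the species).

One longest chain: J → M → E.
It has 3 species and 2 links.

2 links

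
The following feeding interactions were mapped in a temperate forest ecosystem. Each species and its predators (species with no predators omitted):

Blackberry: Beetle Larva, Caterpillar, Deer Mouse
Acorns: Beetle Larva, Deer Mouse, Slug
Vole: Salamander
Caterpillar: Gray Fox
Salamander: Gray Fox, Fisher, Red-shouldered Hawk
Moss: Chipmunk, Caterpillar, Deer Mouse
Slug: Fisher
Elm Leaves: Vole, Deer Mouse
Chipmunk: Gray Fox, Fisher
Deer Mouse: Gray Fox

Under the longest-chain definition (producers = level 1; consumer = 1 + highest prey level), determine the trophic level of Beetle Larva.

Acorns is a producer → level 1.
Beetle Larva eats Acorns (level 1); other prey at levels: Blackberry 1 → level 2.

Trophic level 2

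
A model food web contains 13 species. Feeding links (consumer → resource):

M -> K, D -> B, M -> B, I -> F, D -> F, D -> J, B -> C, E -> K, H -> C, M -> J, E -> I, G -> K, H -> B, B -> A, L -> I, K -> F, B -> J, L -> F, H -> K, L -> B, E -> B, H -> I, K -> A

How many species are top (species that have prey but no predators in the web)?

Top species (has prey, but nothing eats it): G, L, H, D, E, M.
Count: 6.

6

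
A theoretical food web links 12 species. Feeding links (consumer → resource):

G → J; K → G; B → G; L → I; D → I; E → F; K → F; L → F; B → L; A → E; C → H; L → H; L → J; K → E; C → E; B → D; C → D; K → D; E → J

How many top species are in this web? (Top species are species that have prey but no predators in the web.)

4

Top species (has prey, but nothing eats it): B, K, C, A.
Count: 4.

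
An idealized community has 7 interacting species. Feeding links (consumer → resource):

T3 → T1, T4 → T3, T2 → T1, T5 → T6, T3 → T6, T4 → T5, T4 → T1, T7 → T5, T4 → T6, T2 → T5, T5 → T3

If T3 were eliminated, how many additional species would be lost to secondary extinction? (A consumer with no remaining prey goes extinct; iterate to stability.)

0

Remove T3.
Every predator of it retains at least one other prey: T5 still has T6; T4 still has T6, T1, T5.
No consumer loses all prey, so no secondary extinctions occur.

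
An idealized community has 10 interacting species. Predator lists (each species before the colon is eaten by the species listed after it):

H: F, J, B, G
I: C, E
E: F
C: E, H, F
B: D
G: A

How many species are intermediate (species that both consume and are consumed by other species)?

Intermediate species (has both prey and predators): C, E, H, B, G.
Count: 5.

5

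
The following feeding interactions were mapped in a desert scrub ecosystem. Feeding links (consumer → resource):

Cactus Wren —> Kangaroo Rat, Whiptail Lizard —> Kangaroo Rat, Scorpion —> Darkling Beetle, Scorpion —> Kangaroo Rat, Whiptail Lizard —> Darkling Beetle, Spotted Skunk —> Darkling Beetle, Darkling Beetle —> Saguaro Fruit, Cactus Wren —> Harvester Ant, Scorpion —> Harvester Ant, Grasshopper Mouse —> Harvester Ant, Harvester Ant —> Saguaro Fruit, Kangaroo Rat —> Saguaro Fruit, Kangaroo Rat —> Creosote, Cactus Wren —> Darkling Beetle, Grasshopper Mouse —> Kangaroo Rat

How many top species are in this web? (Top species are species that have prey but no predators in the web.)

5

Top species (has prey, but nothing eats it): Spotted Skunk, Cactus Wren, Whiptail Lizard, Grasshopper Mouse, Scorpion.
Count: 5.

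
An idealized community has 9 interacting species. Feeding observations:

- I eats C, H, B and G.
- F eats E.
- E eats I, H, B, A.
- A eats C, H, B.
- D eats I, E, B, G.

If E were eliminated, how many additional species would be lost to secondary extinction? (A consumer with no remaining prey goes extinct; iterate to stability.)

Remove E.
Round 1: F (all prey gone) → extinct.
No further losses. Total secondary extinctions: 1.

1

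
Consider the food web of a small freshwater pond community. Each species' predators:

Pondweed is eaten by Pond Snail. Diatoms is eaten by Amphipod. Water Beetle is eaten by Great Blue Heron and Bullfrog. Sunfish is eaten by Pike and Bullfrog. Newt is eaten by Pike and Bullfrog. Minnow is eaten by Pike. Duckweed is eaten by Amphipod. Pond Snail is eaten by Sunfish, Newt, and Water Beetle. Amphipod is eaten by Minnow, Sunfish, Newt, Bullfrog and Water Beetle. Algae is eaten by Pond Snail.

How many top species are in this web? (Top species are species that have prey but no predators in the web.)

3

Top species (has prey, but nothing eats it): Pike, Bullfrog, Great Blue Heron.
Count: 3.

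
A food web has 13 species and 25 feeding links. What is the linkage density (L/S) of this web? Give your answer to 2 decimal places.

There are L = 25 links among S = 13 species.
L/S = 25/13 = 1.9231 ≈ 1.92.

L/S = 1.92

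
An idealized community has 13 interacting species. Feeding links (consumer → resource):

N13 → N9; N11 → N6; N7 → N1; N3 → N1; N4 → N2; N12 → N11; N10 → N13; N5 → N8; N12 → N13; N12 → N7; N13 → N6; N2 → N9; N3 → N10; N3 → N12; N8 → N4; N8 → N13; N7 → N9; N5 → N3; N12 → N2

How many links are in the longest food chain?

4 links

One longest chain: N9 → N13 → N10 → N3 → N5.
It has 5 species and 4 links.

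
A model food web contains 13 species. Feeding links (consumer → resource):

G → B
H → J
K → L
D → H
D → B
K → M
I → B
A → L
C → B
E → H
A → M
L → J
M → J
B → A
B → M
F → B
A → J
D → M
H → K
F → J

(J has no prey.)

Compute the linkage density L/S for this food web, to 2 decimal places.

L/S = 1.54

There are L = 20 links among S = 13 species.
L/S = 20/13 = 1.5385 ≈ 1.54.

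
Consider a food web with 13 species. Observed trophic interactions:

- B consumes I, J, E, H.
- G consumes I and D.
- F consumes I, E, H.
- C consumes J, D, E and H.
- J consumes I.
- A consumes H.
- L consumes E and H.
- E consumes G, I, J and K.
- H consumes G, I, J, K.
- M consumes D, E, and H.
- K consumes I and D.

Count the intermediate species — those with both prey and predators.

Intermediate species (has both prey and predators): K, G, J, E, H.
Count: 5.

5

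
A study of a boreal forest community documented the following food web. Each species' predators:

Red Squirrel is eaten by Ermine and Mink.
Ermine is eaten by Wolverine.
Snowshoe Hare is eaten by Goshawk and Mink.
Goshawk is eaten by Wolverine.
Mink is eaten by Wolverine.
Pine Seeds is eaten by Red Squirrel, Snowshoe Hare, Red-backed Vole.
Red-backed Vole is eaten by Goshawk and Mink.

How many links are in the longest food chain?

One longest chain: Pine Seeds → Red Squirrel → Ermine → Wolverine.
It has 4 species and 3 links.

3 links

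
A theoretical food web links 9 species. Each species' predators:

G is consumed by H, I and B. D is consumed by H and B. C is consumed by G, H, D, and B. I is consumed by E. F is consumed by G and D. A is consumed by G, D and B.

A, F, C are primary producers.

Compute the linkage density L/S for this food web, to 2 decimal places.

L/S = 1.67

There are L = 15 links among S = 9 species.
L/S = 15/9 = 1.6667 ≈ 1.67.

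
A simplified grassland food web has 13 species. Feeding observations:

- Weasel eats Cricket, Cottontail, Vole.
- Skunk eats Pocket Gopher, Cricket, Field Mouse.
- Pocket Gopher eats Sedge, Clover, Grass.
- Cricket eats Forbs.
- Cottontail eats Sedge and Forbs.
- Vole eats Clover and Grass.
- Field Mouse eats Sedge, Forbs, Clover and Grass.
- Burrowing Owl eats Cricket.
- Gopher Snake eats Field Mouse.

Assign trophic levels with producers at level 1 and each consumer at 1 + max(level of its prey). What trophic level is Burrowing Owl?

Forbs is a producer → level 1.
Cricket eats Forbs → level 2.
Burrowing Owl eats Cricket → level 3.

Trophic level 3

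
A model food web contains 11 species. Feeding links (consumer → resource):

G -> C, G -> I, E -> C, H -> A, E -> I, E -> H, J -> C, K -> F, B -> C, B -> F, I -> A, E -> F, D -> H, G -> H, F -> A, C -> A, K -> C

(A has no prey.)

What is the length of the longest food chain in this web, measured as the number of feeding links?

One longest chain: A → C → K.
It has 3 species and 2 links.

2 links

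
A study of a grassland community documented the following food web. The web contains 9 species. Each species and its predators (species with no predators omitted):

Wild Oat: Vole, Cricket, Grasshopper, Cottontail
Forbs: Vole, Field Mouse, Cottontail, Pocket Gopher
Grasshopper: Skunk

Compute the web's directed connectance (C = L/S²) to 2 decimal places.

The web has S = 9 species and L = 9 feeding links.
C = L / S² = 9 / 81 = 0.1111 ≈ 0.11.

C = 0.11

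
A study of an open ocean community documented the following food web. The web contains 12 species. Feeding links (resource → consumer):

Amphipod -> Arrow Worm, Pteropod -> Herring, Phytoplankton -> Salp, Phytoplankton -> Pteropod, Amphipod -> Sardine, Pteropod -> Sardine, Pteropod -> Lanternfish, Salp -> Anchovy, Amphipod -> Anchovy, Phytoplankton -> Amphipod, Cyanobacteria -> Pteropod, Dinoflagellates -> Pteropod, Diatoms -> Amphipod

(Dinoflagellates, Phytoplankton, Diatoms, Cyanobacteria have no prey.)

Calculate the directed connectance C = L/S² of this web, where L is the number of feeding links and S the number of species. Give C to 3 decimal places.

The web has S = 12 species and L = 13 feeding links.
C = L / S² = 13 / 144 = 0.0903 ≈ 0.090.

C = 0.090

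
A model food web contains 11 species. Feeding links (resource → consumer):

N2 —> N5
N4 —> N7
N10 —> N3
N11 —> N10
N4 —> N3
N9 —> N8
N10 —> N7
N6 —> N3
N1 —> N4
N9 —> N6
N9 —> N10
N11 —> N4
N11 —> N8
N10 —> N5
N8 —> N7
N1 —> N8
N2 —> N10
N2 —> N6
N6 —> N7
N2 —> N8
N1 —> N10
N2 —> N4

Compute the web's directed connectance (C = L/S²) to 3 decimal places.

The web has S = 11 species and L = 22 feeding links.
C = L / S² = 22 / 121 = 0.1818 ≈ 0.182.

C = 0.182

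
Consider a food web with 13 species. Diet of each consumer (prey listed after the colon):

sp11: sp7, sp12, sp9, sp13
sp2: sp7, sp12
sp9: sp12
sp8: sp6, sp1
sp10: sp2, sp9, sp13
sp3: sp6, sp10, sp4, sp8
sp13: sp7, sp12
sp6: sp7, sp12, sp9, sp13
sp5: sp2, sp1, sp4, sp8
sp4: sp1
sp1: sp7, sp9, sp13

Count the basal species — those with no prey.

2

Basal species (no prey listed): sp7, sp12.
Count: 2.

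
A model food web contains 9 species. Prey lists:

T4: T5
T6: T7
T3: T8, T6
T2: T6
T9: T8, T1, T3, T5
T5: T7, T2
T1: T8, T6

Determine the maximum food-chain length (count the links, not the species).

4 links

One longest chain: T7 → T6 → T2 → T5 → T9.
It has 5 species and 4 links.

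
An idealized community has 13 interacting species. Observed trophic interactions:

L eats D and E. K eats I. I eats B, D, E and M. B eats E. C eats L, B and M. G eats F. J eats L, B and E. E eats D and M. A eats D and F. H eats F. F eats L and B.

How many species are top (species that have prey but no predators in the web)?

Top species (has prey, but nothing eats it): J, C, K, G, H, A.
Count: 6.

6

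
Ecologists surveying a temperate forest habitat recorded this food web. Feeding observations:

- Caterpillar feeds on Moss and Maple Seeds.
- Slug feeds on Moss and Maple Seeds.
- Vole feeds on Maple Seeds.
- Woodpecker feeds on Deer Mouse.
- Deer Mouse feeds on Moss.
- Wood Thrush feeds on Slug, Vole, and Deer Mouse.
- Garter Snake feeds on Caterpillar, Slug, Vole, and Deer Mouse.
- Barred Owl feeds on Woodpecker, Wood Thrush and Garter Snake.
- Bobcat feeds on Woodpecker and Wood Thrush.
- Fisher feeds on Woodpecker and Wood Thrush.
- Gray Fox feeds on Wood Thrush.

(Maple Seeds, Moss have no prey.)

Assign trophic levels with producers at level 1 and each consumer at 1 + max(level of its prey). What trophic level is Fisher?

Maple Seeds is a producer → level 1.
Slug eats Maple Seeds (level 1); other prey at levels: Moss 1 → level 2.
Wood Thrush eats Slug (level 2); other prey at levels: Vole 2, Deer Mouse 2 → level 3.
Fisher eats Wood Thrush (level 3); other prey at levels: Woodpecker 3 → level 4.

Trophic level 4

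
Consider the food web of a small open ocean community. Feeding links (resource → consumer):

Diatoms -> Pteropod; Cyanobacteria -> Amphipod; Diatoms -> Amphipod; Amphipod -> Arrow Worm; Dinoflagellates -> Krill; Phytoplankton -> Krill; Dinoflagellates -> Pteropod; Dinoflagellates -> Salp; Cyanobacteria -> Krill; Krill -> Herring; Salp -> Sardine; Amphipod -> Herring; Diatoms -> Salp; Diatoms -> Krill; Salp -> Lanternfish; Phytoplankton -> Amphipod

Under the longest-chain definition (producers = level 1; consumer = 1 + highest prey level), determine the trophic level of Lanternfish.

Diatoms is a producer → level 1.
Salp eats Diatoms (level 1); other prey at levels: Dinoflagellates 1 → level 2.
Lanternfish eats Salp → level 3.

Trophic level 3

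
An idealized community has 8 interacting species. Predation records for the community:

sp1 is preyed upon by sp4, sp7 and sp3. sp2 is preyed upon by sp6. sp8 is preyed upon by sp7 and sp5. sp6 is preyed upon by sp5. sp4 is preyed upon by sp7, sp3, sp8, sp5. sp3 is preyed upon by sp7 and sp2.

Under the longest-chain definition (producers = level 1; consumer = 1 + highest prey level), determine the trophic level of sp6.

sp1 is a producer → level 1.
sp4 eats sp1 → level 2.
sp3 eats sp4 (level 2); other prey at levels: sp1 1 → level 3.
sp2 eats sp3 → level 4.
sp6 eats sp2 → level 5.

Trophic level 5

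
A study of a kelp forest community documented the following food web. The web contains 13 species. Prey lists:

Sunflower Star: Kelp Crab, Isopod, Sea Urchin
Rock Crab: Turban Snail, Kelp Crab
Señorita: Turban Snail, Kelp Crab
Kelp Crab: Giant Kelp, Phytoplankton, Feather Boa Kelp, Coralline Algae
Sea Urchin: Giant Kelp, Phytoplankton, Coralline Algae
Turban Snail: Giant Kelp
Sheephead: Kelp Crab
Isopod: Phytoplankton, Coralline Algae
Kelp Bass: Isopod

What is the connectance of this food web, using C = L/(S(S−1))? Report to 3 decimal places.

C = 0.122

The web has S = 13 species and L = 19 feeding links.
C = L / (S(S−1)) = 19 / 156 = 0.1218 ≈ 0.122.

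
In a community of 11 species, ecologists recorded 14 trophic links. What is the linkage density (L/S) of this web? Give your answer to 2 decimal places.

There are L = 14 links among S = 11 species.
L/S = 14/11 = 1.2727 ≈ 1.27.

L/S = 1.27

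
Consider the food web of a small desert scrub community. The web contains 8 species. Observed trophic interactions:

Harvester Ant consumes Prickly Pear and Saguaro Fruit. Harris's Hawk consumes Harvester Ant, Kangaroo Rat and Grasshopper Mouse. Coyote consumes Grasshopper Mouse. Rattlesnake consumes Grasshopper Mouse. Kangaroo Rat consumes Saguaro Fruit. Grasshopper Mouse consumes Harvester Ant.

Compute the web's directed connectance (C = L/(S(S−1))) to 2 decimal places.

The web has S = 8 species and L = 9 feeding links.
C = L / (S(S−1)) = 9 / 56 = 0.1607 ≈ 0.16.

C = 0.16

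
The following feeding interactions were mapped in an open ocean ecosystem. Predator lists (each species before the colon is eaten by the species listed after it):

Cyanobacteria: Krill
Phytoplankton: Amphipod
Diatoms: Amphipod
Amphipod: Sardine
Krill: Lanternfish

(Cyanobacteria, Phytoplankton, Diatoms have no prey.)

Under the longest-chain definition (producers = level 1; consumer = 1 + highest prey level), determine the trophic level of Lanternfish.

Trophic level 3

Cyanobacteria is a producer → level 1.
Krill eats Cyanobacteria → level 2.
Lanternfish eats Krill → level 3.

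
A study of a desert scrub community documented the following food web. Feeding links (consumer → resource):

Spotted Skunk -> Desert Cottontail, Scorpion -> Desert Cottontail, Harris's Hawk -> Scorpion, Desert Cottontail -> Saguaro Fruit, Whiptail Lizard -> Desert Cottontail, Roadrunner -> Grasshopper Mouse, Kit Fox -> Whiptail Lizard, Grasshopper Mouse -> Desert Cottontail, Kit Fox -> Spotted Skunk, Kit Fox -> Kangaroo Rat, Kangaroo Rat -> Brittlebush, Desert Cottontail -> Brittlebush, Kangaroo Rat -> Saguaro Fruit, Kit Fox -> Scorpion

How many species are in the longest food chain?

One longest chain: Brittlebush → Desert Cottontail → Grasshopper Mouse → Roadrunner.
It has 4 species and 3 links.

4 species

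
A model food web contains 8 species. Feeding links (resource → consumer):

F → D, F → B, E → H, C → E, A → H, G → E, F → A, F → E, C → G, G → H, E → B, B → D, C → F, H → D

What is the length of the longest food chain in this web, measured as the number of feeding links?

One longest chain: C → G → E → H → D.
It has 5 species and 4 links.

4 links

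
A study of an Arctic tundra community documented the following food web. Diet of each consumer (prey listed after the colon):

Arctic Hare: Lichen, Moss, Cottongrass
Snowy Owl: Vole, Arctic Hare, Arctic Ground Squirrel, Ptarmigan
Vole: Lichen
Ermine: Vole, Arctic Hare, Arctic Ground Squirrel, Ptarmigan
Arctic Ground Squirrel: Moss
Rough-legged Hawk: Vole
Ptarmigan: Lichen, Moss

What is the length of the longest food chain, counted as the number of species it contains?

3 species

One longest chain: Lichen → Vole → Snowy Owl.
It has 3 species and 2 links.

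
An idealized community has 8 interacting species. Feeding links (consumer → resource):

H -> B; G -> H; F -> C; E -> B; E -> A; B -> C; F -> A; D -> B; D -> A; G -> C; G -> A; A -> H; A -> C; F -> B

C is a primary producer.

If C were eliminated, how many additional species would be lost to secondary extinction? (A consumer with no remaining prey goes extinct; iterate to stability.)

Remove C.
Round 1: B (all prey gone) → extinct.
Round 2: H (all prey gone) → extinct.
Round 3: A (all prey gone) → extinct.
Round 4: G (all prey gone), F (all prey gone), E (all prey gone), D (all prey gone) → extinct.
No further losses. Total secondary extinctions: 7.

7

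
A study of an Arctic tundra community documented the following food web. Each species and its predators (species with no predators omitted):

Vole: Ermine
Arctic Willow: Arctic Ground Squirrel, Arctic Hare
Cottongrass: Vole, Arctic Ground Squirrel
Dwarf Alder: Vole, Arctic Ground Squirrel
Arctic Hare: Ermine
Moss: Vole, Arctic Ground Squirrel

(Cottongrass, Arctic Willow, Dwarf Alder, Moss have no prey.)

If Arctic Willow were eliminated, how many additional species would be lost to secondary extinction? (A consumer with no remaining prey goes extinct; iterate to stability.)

Remove Arctic Willow.
Round 1: Arctic Hare (all prey gone) → extinct.
No further losses. Total secondary extinctions: 1.

1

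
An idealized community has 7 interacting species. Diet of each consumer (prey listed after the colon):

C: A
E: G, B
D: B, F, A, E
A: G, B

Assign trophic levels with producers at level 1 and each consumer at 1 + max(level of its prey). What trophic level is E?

G is a producer → level 1.
E eats G (level 1); other prey at levels: B 1 → level 2.

Trophic level 2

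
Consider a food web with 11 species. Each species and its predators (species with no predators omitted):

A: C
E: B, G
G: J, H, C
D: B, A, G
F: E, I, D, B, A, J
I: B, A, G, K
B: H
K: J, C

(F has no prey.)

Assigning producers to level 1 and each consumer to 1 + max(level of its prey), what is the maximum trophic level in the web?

4

Producers (level 1): F.
F → I → A → C gives C level 4.
No species has a prey at level 4, so no species reaches level 5.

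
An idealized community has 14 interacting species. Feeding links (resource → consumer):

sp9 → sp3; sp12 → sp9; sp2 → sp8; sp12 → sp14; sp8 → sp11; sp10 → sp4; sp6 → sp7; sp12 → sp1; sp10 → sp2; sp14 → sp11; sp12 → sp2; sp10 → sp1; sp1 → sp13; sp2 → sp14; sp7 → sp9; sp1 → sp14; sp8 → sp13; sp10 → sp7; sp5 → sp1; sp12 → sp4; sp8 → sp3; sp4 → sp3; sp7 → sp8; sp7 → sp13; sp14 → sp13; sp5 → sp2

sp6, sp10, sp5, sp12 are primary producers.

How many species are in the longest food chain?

4 species

One longest chain: sp10 → sp2 → sp8 → sp13.
It has 4 species and 3 links.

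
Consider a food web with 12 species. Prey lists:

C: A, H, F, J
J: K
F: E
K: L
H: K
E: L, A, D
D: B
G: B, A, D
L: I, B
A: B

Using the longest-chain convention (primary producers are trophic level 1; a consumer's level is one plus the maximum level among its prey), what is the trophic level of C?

I is a producer → level 1.
L eats I (level 1); other prey at levels: B 1 → level 2.
K eats L → level 3.
H eats K → level 4.
C eats H (level 4); other prey at levels: A 2, F 4, J 4 → level 5.

Trophic level 5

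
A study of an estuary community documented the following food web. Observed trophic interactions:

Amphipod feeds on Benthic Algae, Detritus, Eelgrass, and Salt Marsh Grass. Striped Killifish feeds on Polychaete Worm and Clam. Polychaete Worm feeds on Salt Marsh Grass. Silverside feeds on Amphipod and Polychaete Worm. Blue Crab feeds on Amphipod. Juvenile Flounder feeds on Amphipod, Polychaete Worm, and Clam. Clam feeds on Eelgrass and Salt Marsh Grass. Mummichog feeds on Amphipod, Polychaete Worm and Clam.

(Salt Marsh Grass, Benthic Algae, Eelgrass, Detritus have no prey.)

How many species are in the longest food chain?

One longest chain: Salt Marsh Grass → Polychaete Worm → Striped Killifish.
It has 3 species and 2 links.

3 species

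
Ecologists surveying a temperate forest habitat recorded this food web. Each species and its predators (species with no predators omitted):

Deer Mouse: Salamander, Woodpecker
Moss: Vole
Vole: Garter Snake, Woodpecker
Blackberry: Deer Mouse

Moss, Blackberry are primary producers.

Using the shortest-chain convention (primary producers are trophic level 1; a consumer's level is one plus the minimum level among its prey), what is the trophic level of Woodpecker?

Blackberry is a producer → level 1.
Deer Mouse eats Blackberry → level 2.
Woodpecker eats Deer Mouse → level 3.
No prey of Woodpecker is below level 2, so 3 is the minimum.

Trophic level 3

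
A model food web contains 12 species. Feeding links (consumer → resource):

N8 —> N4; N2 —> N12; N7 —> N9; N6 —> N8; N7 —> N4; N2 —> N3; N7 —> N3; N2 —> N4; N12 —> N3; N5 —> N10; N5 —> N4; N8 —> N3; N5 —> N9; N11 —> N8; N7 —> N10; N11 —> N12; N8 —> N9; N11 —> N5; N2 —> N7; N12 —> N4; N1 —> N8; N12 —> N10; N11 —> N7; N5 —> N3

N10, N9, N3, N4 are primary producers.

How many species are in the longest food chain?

One longest chain: N9 → N8 → N1.
It has 3 species and 2 links.

3 species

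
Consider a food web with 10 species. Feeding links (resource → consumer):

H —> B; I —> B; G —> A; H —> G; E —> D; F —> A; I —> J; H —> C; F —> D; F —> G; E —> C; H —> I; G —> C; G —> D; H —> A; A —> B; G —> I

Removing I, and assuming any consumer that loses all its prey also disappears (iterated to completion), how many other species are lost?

1

Remove I.
Round 1: J (all prey gone) → extinct.
No further losses. Total secondary extinctions: 1.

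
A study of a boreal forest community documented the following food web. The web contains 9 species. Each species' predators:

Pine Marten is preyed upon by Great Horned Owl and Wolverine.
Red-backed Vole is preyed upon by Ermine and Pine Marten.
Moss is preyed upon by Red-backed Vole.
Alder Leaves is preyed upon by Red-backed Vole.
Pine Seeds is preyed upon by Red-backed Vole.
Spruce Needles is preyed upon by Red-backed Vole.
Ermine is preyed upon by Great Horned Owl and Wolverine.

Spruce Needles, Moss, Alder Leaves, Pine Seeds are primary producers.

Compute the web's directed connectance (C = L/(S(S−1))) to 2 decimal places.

C = 0.14

The web has S = 9 species and L = 10 feeding links.
C = L / (S(S−1)) = 10 / 72 = 0.1389 ≈ 0.14.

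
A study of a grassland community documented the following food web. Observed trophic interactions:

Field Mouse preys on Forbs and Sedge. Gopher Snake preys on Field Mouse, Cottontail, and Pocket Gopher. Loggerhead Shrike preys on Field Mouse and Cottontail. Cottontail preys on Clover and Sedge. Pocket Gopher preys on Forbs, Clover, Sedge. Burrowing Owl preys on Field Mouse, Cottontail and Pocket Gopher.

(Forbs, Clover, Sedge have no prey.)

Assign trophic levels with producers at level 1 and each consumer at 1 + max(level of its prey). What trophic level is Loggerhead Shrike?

Trophic level 3

Forbs is a producer → level 1.
Field Mouse eats Forbs (level 1); other prey at levels: Sedge 1 → level 2.
Loggerhead Shrike eats Field Mouse (level 2); other prey at levels: Cottontail 2 → level 3.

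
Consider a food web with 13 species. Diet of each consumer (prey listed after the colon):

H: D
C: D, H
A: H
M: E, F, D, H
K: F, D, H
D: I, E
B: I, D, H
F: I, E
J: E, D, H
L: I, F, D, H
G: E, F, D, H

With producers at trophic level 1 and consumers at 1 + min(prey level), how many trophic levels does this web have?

4

Producers (level 1): I, E.
Following each consumer down to its lowest-level prey: I → D → H → A (levels 1 through 4).
All prey of A (H 3) are at level 3 or above, so A is at level 1 + 3 = 4.
Every consumer has at least one prey at level 3 or below, so none exceeds level 4.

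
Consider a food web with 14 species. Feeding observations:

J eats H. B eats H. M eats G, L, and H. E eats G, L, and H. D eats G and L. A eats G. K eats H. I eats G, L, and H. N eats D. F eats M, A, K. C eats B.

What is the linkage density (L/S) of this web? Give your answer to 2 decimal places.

L/S = 1.43

There are L = 20 links among S = 14 species.
L/S = 20/14 = 1.4286 ≈ 1.43.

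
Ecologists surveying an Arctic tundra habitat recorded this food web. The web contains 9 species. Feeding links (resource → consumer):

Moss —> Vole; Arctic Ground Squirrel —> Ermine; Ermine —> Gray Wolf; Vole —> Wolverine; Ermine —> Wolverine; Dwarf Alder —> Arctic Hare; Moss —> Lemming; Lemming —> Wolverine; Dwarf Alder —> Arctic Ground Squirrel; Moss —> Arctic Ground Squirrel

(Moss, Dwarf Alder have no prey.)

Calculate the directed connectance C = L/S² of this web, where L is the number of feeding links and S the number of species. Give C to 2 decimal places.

The web has S = 9 species and L = 10 feeding links.
C = L / S² = 10 / 81 = 0.1235 ≈ 0.12.

C = 0.12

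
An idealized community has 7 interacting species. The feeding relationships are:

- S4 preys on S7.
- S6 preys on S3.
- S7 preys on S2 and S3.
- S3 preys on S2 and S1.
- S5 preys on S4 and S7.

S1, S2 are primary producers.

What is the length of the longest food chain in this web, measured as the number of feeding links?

4 links

One longest chain: S1 → S3 → S7 → S4 → S5.
It has 5 species and 4 links.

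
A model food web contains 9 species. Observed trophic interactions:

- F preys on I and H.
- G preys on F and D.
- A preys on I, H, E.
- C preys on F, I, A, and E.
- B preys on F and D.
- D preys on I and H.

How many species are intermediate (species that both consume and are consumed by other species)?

3

Intermediate species (has both prey and predators): A, F, D.
Count: 3.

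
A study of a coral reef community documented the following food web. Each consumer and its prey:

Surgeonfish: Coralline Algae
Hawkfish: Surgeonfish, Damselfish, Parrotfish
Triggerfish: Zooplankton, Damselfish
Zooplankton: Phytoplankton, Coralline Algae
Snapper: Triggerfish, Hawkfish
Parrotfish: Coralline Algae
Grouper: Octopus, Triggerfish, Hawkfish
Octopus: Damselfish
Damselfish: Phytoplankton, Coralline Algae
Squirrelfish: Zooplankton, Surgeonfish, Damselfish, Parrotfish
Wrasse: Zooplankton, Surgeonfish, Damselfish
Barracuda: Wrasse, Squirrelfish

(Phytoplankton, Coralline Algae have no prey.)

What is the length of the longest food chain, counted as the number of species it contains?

4 species

One longest chain: Coralline Algae → Surgeonfish → Hawkfish → Snapper.
It has 4 species and 3 links.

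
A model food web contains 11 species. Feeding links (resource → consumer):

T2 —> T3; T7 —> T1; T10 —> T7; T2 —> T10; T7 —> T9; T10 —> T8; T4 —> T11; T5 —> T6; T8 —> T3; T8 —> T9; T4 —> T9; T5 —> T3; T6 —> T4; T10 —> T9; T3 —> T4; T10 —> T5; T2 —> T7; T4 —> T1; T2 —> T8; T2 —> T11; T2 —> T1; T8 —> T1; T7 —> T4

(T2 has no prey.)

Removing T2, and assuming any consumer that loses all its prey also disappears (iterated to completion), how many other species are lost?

Remove T2.
Round 1: T10 (all prey gone) → extinct.
Round 2: T5 (all prey gone), T7 (all prey gone), T8 (all prey gone) → extinct.
Round 3: T3 (all prey gone), T6 (all prey gone) → extinct.
Round 4: T4 (all prey gone) → extinct.
Round 5: T9 (all prey gone), T1 (all prey gone), T11 (all prey gone) → extinct.
No further losses. Total secondary extinctions: 10.

10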